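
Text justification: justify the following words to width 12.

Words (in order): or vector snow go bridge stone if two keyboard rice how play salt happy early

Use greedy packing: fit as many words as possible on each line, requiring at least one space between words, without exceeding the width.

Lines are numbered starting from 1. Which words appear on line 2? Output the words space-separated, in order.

Line 1: ['or', 'vector'] (min_width=9, slack=3)
Line 2: ['snow', 'go'] (min_width=7, slack=5)
Line 3: ['bridge', 'stone'] (min_width=12, slack=0)
Line 4: ['if', 'two'] (min_width=6, slack=6)
Line 5: ['keyboard'] (min_width=8, slack=4)
Line 6: ['rice', 'how'] (min_width=8, slack=4)
Line 7: ['play', 'salt'] (min_width=9, slack=3)
Line 8: ['happy', 'early'] (min_width=11, slack=1)

Answer: snow go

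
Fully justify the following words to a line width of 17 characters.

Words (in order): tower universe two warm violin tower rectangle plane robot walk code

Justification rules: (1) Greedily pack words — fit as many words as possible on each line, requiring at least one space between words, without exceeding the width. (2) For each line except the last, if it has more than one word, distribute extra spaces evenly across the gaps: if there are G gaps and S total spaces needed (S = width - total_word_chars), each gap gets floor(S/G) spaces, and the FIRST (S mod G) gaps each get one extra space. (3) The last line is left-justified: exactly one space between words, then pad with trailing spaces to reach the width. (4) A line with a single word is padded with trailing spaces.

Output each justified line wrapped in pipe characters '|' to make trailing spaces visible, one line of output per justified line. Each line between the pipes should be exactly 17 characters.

Answer: |tower    universe|
|two  warm  violin|
|tower   rectangle|
|plane  robot walk|
|code             |

Derivation:
Line 1: ['tower', 'universe'] (min_width=14, slack=3)
Line 2: ['two', 'warm', 'violin'] (min_width=15, slack=2)
Line 3: ['tower', 'rectangle'] (min_width=15, slack=2)
Line 4: ['plane', 'robot', 'walk'] (min_width=16, slack=1)
Line 5: ['code'] (min_width=4, slack=13)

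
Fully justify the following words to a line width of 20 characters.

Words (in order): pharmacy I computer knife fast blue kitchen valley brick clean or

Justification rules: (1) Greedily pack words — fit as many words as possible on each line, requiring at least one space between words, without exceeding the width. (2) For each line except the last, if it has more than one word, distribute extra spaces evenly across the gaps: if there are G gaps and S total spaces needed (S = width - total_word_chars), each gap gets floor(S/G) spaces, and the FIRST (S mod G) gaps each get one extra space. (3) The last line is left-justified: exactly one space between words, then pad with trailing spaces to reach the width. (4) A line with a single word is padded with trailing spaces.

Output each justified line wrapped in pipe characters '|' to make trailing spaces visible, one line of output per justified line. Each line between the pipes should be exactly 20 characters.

Line 1: ['pharmacy', 'I', 'computer'] (min_width=19, slack=1)
Line 2: ['knife', 'fast', 'blue'] (min_width=15, slack=5)
Line 3: ['kitchen', 'valley', 'brick'] (min_width=20, slack=0)
Line 4: ['clean', 'or'] (min_width=8, slack=12)

Answer: |pharmacy  I computer|
|knife    fast   blue|
|kitchen valley brick|
|clean or            |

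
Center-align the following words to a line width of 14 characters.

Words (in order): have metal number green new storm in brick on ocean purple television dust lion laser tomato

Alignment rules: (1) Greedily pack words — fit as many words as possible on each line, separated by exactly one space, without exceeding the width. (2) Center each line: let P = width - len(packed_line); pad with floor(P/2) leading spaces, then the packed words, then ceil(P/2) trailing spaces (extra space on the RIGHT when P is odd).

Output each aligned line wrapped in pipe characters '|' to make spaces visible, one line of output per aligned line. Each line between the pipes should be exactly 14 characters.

Answer: |  have metal  |
| number green |
| new storm in |
|brick on ocean|
|    purple    |
|  television  |
|  dust lion   |
| laser tomato |

Derivation:
Line 1: ['have', 'metal'] (min_width=10, slack=4)
Line 2: ['number', 'green'] (min_width=12, slack=2)
Line 3: ['new', 'storm', 'in'] (min_width=12, slack=2)
Line 4: ['brick', 'on', 'ocean'] (min_width=14, slack=0)
Line 5: ['purple'] (min_width=6, slack=8)
Line 6: ['television'] (min_width=10, slack=4)
Line 7: ['dust', 'lion'] (min_width=9, slack=5)
Line 8: ['laser', 'tomato'] (min_width=12, slack=2)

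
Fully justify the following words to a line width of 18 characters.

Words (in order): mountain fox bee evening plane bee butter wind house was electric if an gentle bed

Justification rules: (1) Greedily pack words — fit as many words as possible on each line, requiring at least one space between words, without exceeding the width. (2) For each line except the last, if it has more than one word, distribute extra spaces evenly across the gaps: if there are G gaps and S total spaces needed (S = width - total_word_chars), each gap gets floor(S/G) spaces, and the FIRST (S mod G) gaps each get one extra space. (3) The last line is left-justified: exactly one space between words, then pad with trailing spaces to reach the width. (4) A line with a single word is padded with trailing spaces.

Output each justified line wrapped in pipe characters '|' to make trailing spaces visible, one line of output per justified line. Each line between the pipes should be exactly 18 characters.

Answer: |mountain  fox  bee|
|evening  plane bee|
|butter  wind house|
|was electric if an|
|gentle bed        |

Derivation:
Line 1: ['mountain', 'fox', 'bee'] (min_width=16, slack=2)
Line 2: ['evening', 'plane', 'bee'] (min_width=17, slack=1)
Line 3: ['butter', 'wind', 'house'] (min_width=17, slack=1)
Line 4: ['was', 'electric', 'if', 'an'] (min_width=18, slack=0)
Line 5: ['gentle', 'bed'] (min_width=10, slack=8)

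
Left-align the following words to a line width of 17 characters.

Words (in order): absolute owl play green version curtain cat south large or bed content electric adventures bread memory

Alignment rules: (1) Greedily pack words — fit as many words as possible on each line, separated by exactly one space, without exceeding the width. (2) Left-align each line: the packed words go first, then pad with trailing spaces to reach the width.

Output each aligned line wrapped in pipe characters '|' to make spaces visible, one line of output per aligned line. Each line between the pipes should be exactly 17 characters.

Line 1: ['absolute', 'owl', 'play'] (min_width=17, slack=0)
Line 2: ['green', 'version'] (min_width=13, slack=4)
Line 3: ['curtain', 'cat', 'south'] (min_width=17, slack=0)
Line 4: ['large', 'or', 'bed'] (min_width=12, slack=5)
Line 5: ['content', 'electric'] (min_width=16, slack=1)
Line 6: ['adventures', 'bread'] (min_width=16, slack=1)
Line 7: ['memory'] (min_width=6, slack=11)

Answer: |absolute owl play|
|green version    |
|curtain cat south|
|large or bed     |
|content electric |
|adventures bread |
|memory           |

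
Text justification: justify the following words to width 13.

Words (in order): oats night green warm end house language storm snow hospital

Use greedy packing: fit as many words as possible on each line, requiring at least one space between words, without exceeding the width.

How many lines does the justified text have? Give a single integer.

Answer: 6

Derivation:
Line 1: ['oats', 'night'] (min_width=10, slack=3)
Line 2: ['green', 'warm'] (min_width=10, slack=3)
Line 3: ['end', 'house'] (min_width=9, slack=4)
Line 4: ['language'] (min_width=8, slack=5)
Line 5: ['storm', 'snow'] (min_width=10, slack=3)
Line 6: ['hospital'] (min_width=8, slack=5)
Total lines: 6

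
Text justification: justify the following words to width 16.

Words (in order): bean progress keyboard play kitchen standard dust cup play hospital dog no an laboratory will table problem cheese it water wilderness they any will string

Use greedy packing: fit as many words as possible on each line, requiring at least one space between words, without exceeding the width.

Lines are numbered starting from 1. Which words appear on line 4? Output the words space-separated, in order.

Line 1: ['bean', 'progress'] (min_width=13, slack=3)
Line 2: ['keyboard', 'play'] (min_width=13, slack=3)
Line 3: ['kitchen', 'standard'] (min_width=16, slack=0)
Line 4: ['dust', 'cup', 'play'] (min_width=13, slack=3)
Line 5: ['hospital', 'dog', 'no'] (min_width=15, slack=1)
Line 6: ['an', 'laboratory'] (min_width=13, slack=3)
Line 7: ['will', 'table'] (min_width=10, slack=6)
Line 8: ['problem', 'cheese'] (min_width=14, slack=2)
Line 9: ['it', 'water'] (min_width=8, slack=8)
Line 10: ['wilderness', 'they'] (min_width=15, slack=1)
Line 11: ['any', 'will', 'string'] (min_width=15, slack=1)

Answer: dust cup play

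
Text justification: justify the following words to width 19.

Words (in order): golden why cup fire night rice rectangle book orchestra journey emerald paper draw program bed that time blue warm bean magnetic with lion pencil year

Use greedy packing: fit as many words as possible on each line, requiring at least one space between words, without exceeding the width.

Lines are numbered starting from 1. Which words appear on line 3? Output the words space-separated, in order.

Answer: rectangle book

Derivation:
Line 1: ['golden', 'why', 'cup', 'fire'] (min_width=19, slack=0)
Line 2: ['night', 'rice'] (min_width=10, slack=9)
Line 3: ['rectangle', 'book'] (min_width=14, slack=5)
Line 4: ['orchestra', 'journey'] (min_width=17, slack=2)
Line 5: ['emerald', 'paper', 'draw'] (min_width=18, slack=1)
Line 6: ['program', 'bed', 'that'] (min_width=16, slack=3)
Line 7: ['time', 'blue', 'warm', 'bean'] (min_width=19, slack=0)
Line 8: ['magnetic', 'with', 'lion'] (min_width=18, slack=1)
Line 9: ['pencil', 'year'] (min_width=11, slack=8)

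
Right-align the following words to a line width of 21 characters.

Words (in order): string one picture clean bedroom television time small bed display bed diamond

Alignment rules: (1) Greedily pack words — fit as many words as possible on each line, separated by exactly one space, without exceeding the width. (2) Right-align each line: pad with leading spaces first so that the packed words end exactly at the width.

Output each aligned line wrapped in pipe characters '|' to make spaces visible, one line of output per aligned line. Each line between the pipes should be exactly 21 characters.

Line 1: ['string', 'one', 'picture'] (min_width=18, slack=3)
Line 2: ['clean', 'bedroom'] (min_width=13, slack=8)
Line 3: ['television', 'time', 'small'] (min_width=21, slack=0)
Line 4: ['bed', 'display', 'bed'] (min_width=15, slack=6)
Line 5: ['diamond'] (min_width=7, slack=14)

Answer: |   string one picture|
|        clean bedroom|
|television time small|
|      bed display bed|
|              diamond|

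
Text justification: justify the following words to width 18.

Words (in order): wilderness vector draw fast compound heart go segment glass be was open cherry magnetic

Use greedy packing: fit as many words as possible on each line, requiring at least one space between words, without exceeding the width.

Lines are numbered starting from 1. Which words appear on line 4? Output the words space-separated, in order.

Answer: glass be was open

Derivation:
Line 1: ['wilderness', 'vector'] (min_width=17, slack=1)
Line 2: ['draw', 'fast', 'compound'] (min_width=18, slack=0)
Line 3: ['heart', 'go', 'segment'] (min_width=16, slack=2)
Line 4: ['glass', 'be', 'was', 'open'] (min_width=17, slack=1)
Line 5: ['cherry', 'magnetic'] (min_width=15, slack=3)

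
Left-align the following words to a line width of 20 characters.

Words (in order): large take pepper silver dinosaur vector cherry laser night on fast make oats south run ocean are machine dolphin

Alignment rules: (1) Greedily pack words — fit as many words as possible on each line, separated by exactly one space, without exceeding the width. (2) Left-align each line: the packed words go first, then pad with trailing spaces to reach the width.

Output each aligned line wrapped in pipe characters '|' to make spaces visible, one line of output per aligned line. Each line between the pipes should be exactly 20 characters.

Line 1: ['large', 'take', 'pepper'] (min_width=17, slack=3)
Line 2: ['silver', 'dinosaur'] (min_width=15, slack=5)
Line 3: ['vector', 'cherry', 'laser'] (min_width=19, slack=1)
Line 4: ['night', 'on', 'fast', 'make'] (min_width=18, slack=2)
Line 5: ['oats', 'south', 'run', 'ocean'] (min_width=20, slack=0)
Line 6: ['are', 'machine', 'dolphin'] (min_width=19, slack=1)

Answer: |large take pepper   |
|silver dinosaur     |
|vector cherry laser |
|night on fast make  |
|oats south run ocean|
|are machine dolphin |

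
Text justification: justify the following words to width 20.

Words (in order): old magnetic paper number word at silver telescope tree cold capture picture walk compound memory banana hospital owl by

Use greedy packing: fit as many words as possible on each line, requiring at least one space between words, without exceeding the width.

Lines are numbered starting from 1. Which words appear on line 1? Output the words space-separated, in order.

Answer: old magnetic paper

Derivation:
Line 1: ['old', 'magnetic', 'paper'] (min_width=18, slack=2)
Line 2: ['number', 'word', 'at'] (min_width=14, slack=6)
Line 3: ['silver', 'telescope'] (min_width=16, slack=4)
Line 4: ['tree', 'cold', 'capture'] (min_width=17, slack=3)
Line 5: ['picture', 'walk'] (min_width=12, slack=8)
Line 6: ['compound', 'memory'] (min_width=15, slack=5)
Line 7: ['banana', 'hospital', 'owl'] (min_width=19, slack=1)
Line 8: ['by'] (min_width=2, slack=18)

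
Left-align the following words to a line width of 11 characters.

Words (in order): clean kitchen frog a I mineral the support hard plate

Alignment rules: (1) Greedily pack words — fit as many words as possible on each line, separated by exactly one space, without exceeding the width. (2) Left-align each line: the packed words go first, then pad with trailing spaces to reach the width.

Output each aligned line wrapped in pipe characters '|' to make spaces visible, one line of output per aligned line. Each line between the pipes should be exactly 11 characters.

Answer: |clean      |
|kitchen    |
|frog a I   |
|mineral the|
|support    |
|hard plate |

Derivation:
Line 1: ['clean'] (min_width=5, slack=6)
Line 2: ['kitchen'] (min_width=7, slack=4)
Line 3: ['frog', 'a', 'I'] (min_width=8, slack=3)
Line 4: ['mineral', 'the'] (min_width=11, slack=0)
Line 5: ['support'] (min_width=7, slack=4)
Line 6: ['hard', 'plate'] (min_width=10, slack=1)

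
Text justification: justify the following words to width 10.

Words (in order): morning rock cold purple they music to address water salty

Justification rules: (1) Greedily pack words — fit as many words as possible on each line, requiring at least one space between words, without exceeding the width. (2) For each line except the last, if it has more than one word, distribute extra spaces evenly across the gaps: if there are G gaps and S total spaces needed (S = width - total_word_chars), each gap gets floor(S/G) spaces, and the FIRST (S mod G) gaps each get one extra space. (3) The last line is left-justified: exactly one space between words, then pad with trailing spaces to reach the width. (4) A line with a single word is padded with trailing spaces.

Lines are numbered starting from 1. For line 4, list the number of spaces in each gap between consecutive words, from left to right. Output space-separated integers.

Answer: 1

Derivation:
Line 1: ['morning'] (min_width=7, slack=3)
Line 2: ['rock', 'cold'] (min_width=9, slack=1)
Line 3: ['purple'] (min_width=6, slack=4)
Line 4: ['they', 'music'] (min_width=10, slack=0)
Line 5: ['to', 'address'] (min_width=10, slack=0)
Line 6: ['water'] (min_width=5, slack=5)
Line 7: ['salty'] (min_width=5, slack=5)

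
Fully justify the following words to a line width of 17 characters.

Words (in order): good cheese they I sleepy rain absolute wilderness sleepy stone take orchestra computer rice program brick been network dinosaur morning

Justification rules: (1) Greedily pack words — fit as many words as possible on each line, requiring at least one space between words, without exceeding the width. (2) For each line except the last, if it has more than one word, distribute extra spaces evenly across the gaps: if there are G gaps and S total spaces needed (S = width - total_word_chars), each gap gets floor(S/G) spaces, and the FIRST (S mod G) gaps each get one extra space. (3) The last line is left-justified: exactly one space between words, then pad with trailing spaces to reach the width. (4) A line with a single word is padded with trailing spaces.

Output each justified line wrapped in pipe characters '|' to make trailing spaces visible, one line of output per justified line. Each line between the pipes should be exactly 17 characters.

Line 1: ['good', 'cheese', 'they'] (min_width=16, slack=1)
Line 2: ['I', 'sleepy', 'rain'] (min_width=13, slack=4)
Line 3: ['absolute'] (min_width=8, slack=9)
Line 4: ['wilderness', 'sleepy'] (min_width=17, slack=0)
Line 5: ['stone', 'take'] (min_width=10, slack=7)
Line 6: ['orchestra'] (min_width=9, slack=8)
Line 7: ['computer', 'rice'] (min_width=13, slack=4)
Line 8: ['program', 'brick'] (min_width=13, slack=4)
Line 9: ['been', 'network'] (min_width=12, slack=5)
Line 10: ['dinosaur', 'morning'] (min_width=16, slack=1)

Answer: |good  cheese they|
|I   sleepy   rain|
|absolute         |
|wilderness sleepy|
|stone        take|
|orchestra        |
|computer     rice|
|program     brick|
|been      network|
|dinosaur morning |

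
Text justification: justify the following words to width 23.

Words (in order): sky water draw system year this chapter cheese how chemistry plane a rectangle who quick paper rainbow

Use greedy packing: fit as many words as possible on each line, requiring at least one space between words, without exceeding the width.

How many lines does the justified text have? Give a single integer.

Line 1: ['sky', 'water', 'draw', 'system'] (min_width=21, slack=2)
Line 2: ['year', 'this', 'chapter'] (min_width=17, slack=6)
Line 3: ['cheese', 'how', 'chemistry'] (min_width=20, slack=3)
Line 4: ['plane', 'a', 'rectangle', 'who'] (min_width=21, slack=2)
Line 5: ['quick', 'paper', 'rainbow'] (min_width=19, slack=4)
Total lines: 5

Answer: 5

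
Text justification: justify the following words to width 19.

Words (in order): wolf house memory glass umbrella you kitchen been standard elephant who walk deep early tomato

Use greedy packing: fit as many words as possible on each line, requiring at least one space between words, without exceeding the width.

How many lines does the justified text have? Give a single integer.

Answer: 6

Derivation:
Line 1: ['wolf', 'house', 'memory'] (min_width=17, slack=2)
Line 2: ['glass', 'umbrella', 'you'] (min_width=18, slack=1)
Line 3: ['kitchen', 'been'] (min_width=12, slack=7)
Line 4: ['standard', 'elephant'] (min_width=17, slack=2)
Line 5: ['who', 'walk', 'deep', 'early'] (min_width=19, slack=0)
Line 6: ['tomato'] (min_width=6, slack=13)
Total lines: 6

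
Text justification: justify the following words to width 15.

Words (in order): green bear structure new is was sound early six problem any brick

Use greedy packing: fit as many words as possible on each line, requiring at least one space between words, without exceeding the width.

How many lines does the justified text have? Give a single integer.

Answer: 6

Derivation:
Line 1: ['green', 'bear'] (min_width=10, slack=5)
Line 2: ['structure', 'new'] (min_width=13, slack=2)
Line 3: ['is', 'was', 'sound'] (min_width=12, slack=3)
Line 4: ['early', 'six'] (min_width=9, slack=6)
Line 5: ['problem', 'any'] (min_width=11, slack=4)
Line 6: ['brick'] (min_width=5, slack=10)
Total lines: 6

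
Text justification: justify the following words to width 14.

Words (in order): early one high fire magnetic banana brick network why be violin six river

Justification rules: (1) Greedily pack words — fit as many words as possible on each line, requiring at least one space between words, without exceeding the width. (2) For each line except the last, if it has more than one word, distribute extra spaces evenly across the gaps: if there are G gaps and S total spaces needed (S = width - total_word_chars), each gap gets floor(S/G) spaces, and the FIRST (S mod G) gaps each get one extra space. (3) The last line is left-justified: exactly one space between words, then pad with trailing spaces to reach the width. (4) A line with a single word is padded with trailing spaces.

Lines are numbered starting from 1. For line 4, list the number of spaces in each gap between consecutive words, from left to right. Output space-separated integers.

Line 1: ['early', 'one', 'high'] (min_width=14, slack=0)
Line 2: ['fire', 'magnetic'] (min_width=13, slack=1)
Line 3: ['banana', 'brick'] (min_width=12, slack=2)
Line 4: ['network', 'why', 'be'] (min_width=14, slack=0)
Line 5: ['violin', 'six'] (min_width=10, slack=4)
Line 6: ['river'] (min_width=5, slack=9)

Answer: 1 1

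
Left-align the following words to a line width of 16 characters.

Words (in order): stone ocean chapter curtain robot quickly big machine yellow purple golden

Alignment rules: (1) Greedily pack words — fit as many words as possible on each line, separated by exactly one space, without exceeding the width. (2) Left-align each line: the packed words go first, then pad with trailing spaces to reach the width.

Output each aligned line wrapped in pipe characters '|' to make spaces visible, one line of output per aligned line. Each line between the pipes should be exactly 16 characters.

Answer: |stone ocean     |
|chapter curtain |
|robot quickly   |
|big machine     |
|yellow purple   |
|golden          |

Derivation:
Line 1: ['stone', 'ocean'] (min_width=11, slack=5)
Line 2: ['chapter', 'curtain'] (min_width=15, slack=1)
Line 3: ['robot', 'quickly'] (min_width=13, slack=3)
Line 4: ['big', 'machine'] (min_width=11, slack=5)
Line 5: ['yellow', 'purple'] (min_width=13, slack=3)
Line 6: ['golden'] (min_width=6, slack=10)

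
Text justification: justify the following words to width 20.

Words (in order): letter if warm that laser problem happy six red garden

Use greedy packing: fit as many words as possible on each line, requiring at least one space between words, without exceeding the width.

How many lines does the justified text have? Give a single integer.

Answer: 3

Derivation:
Line 1: ['letter', 'if', 'warm', 'that'] (min_width=19, slack=1)
Line 2: ['laser', 'problem', 'happy'] (min_width=19, slack=1)
Line 3: ['six', 'red', 'garden'] (min_width=14, slack=6)
Total lines: 3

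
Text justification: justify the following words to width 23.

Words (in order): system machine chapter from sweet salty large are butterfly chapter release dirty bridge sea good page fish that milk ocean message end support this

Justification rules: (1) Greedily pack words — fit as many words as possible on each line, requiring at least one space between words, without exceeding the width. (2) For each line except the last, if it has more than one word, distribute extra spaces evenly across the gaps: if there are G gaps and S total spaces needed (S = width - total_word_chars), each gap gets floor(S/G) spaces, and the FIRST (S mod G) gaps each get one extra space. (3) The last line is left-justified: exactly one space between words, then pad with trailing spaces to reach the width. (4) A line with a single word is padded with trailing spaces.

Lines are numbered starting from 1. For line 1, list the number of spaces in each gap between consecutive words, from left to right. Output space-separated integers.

Line 1: ['system', 'machine', 'chapter'] (min_width=22, slack=1)
Line 2: ['from', 'sweet', 'salty', 'large'] (min_width=22, slack=1)
Line 3: ['are', 'butterfly', 'chapter'] (min_width=21, slack=2)
Line 4: ['release', 'dirty', 'bridge'] (min_width=20, slack=3)
Line 5: ['sea', 'good', 'page', 'fish', 'that'] (min_width=23, slack=0)
Line 6: ['milk', 'ocean', 'message', 'end'] (min_width=22, slack=1)
Line 7: ['support', 'this'] (min_width=12, slack=11)

Answer: 2 1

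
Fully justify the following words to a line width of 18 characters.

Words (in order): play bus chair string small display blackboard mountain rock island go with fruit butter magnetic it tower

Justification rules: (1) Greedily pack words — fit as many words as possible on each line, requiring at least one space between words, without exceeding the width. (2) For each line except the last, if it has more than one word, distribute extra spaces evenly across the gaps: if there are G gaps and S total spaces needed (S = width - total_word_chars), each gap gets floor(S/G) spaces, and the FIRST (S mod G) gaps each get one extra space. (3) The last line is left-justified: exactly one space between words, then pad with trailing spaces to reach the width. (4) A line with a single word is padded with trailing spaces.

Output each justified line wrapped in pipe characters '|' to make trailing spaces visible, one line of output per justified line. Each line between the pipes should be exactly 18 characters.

Answer: |play   bus   chair|
|string       small|
|display blackboard|
|mountain      rock|
|island   go   with|
|fruit       butter|
|magnetic it tower |

Derivation:
Line 1: ['play', 'bus', 'chair'] (min_width=14, slack=4)
Line 2: ['string', 'small'] (min_width=12, slack=6)
Line 3: ['display', 'blackboard'] (min_width=18, slack=0)
Line 4: ['mountain', 'rock'] (min_width=13, slack=5)
Line 5: ['island', 'go', 'with'] (min_width=14, slack=4)
Line 6: ['fruit', 'butter'] (min_width=12, slack=6)
Line 7: ['magnetic', 'it', 'tower'] (min_width=17, slack=1)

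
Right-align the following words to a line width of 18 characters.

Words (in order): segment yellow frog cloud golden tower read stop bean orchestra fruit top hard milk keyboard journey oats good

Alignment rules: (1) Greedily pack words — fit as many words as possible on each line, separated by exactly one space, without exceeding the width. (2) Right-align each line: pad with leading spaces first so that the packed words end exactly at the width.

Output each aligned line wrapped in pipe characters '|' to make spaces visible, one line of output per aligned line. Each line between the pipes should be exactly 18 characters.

Answer: |    segment yellow|
| frog cloud golden|
|   tower read stop|
|    bean orchestra|
|    fruit top hard|
|     milk keyboard|
| journey oats good|

Derivation:
Line 1: ['segment', 'yellow'] (min_width=14, slack=4)
Line 2: ['frog', 'cloud', 'golden'] (min_width=17, slack=1)
Line 3: ['tower', 'read', 'stop'] (min_width=15, slack=3)
Line 4: ['bean', 'orchestra'] (min_width=14, slack=4)
Line 5: ['fruit', 'top', 'hard'] (min_width=14, slack=4)
Line 6: ['milk', 'keyboard'] (min_width=13, slack=5)
Line 7: ['journey', 'oats', 'good'] (min_width=17, slack=1)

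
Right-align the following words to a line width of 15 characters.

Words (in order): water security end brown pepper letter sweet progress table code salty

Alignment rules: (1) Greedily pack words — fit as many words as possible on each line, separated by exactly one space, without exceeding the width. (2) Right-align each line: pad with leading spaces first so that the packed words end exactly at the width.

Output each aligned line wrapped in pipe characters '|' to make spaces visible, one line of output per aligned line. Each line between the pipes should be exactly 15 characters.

Line 1: ['water', 'security'] (min_width=14, slack=1)
Line 2: ['end', 'brown'] (min_width=9, slack=6)
Line 3: ['pepper', 'letter'] (min_width=13, slack=2)
Line 4: ['sweet', 'progress'] (min_width=14, slack=1)
Line 5: ['table', 'code'] (min_width=10, slack=5)
Line 6: ['salty'] (min_width=5, slack=10)

Answer: | water security|
|      end brown|
|  pepper letter|
| sweet progress|
|     table code|
|          salty|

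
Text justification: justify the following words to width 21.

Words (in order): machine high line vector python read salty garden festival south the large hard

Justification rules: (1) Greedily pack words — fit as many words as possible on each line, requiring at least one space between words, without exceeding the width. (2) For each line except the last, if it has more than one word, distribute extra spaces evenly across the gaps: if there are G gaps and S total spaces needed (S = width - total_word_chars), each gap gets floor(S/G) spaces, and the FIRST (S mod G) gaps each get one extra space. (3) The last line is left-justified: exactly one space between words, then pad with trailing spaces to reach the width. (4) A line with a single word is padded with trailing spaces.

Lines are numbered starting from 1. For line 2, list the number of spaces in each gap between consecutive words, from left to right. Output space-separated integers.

Line 1: ['machine', 'high', 'line'] (min_width=17, slack=4)
Line 2: ['vector', 'python', 'read'] (min_width=18, slack=3)
Line 3: ['salty', 'garden', 'festival'] (min_width=21, slack=0)
Line 4: ['south', 'the', 'large', 'hard'] (min_width=20, slack=1)

Answer: 3 2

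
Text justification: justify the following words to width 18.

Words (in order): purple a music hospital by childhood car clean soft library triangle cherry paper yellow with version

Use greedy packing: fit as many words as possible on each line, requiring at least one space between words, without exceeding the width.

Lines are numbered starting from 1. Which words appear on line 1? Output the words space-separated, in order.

Answer: purple a music

Derivation:
Line 1: ['purple', 'a', 'music'] (min_width=14, slack=4)
Line 2: ['hospital', 'by'] (min_width=11, slack=7)
Line 3: ['childhood', 'car'] (min_width=13, slack=5)
Line 4: ['clean', 'soft', 'library'] (min_width=18, slack=0)
Line 5: ['triangle', 'cherry'] (min_width=15, slack=3)
Line 6: ['paper', 'yellow', 'with'] (min_width=17, slack=1)
Line 7: ['version'] (min_width=7, slack=11)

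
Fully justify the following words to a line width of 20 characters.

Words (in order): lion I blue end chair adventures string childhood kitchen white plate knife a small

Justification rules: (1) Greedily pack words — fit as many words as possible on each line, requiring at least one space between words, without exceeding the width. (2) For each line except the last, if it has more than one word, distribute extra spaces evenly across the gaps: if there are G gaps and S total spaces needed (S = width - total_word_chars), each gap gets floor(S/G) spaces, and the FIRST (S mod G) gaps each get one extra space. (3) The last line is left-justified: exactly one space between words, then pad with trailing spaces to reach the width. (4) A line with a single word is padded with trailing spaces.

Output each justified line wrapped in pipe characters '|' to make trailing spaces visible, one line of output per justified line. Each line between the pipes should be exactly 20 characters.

Answer: |lion   I   blue  end|
|chair     adventures|
|string     childhood|
|kitchen  white plate|
|knife a small       |

Derivation:
Line 1: ['lion', 'I', 'blue', 'end'] (min_width=15, slack=5)
Line 2: ['chair', 'adventures'] (min_width=16, slack=4)
Line 3: ['string', 'childhood'] (min_width=16, slack=4)
Line 4: ['kitchen', 'white', 'plate'] (min_width=19, slack=1)
Line 5: ['knife', 'a', 'small'] (min_width=13, slack=7)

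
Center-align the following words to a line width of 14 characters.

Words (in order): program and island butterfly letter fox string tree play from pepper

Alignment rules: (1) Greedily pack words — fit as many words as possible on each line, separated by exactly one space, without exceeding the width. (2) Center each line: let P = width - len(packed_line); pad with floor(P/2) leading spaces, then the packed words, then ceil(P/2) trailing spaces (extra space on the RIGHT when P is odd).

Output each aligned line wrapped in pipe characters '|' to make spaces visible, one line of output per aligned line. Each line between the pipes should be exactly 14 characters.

Answer: | program and  |
|    island    |
|  butterfly   |
|  letter fox  |
| string tree  |
|  play from   |
|    pepper    |

Derivation:
Line 1: ['program', 'and'] (min_width=11, slack=3)
Line 2: ['island'] (min_width=6, slack=8)
Line 3: ['butterfly'] (min_width=9, slack=5)
Line 4: ['letter', 'fox'] (min_width=10, slack=4)
Line 5: ['string', 'tree'] (min_width=11, slack=3)
Line 6: ['play', 'from'] (min_width=9, slack=5)
Line 7: ['pepper'] (min_width=6, slack=8)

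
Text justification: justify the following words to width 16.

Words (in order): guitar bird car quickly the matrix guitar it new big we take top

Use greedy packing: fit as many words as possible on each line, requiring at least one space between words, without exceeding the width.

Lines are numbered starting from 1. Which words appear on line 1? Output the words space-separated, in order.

Answer: guitar bird car

Derivation:
Line 1: ['guitar', 'bird', 'car'] (min_width=15, slack=1)
Line 2: ['quickly', 'the'] (min_width=11, slack=5)
Line 3: ['matrix', 'guitar', 'it'] (min_width=16, slack=0)
Line 4: ['new', 'big', 'we', 'take'] (min_width=15, slack=1)
Line 5: ['top'] (min_width=3, slack=13)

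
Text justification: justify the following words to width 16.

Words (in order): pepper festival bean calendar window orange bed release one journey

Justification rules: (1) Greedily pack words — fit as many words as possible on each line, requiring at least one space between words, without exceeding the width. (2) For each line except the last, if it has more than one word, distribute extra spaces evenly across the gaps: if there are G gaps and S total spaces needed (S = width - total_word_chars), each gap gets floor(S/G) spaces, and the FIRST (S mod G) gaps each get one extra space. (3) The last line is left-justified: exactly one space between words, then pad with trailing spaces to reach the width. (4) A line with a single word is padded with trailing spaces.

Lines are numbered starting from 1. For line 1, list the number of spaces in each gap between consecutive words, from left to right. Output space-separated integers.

Answer: 2

Derivation:
Line 1: ['pepper', 'festival'] (min_width=15, slack=1)
Line 2: ['bean', 'calendar'] (min_width=13, slack=3)
Line 3: ['window', 'orange'] (min_width=13, slack=3)
Line 4: ['bed', 'release', 'one'] (min_width=15, slack=1)
Line 5: ['journey'] (min_width=7, slack=9)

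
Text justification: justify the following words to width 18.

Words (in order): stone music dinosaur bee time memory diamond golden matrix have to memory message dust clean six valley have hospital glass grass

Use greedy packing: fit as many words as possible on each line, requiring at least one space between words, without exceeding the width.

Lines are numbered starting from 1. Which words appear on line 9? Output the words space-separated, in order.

Line 1: ['stone', 'music'] (min_width=11, slack=7)
Line 2: ['dinosaur', 'bee', 'time'] (min_width=17, slack=1)
Line 3: ['memory', 'diamond'] (min_width=14, slack=4)
Line 4: ['golden', 'matrix', 'have'] (min_width=18, slack=0)
Line 5: ['to', 'memory', 'message'] (min_width=17, slack=1)
Line 6: ['dust', 'clean', 'six'] (min_width=14, slack=4)
Line 7: ['valley', 'have'] (min_width=11, slack=7)
Line 8: ['hospital', 'glass'] (min_width=14, slack=4)
Line 9: ['grass'] (min_width=5, slack=13)

Answer: grass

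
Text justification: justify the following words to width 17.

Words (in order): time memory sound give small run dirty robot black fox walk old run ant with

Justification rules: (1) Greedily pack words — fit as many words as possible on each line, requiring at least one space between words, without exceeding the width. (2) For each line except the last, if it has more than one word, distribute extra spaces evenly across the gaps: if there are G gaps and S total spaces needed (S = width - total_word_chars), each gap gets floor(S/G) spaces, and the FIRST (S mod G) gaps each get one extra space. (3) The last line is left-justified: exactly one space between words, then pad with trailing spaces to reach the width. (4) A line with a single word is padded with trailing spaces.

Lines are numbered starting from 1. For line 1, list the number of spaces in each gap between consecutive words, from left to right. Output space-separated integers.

Answer: 1 1

Derivation:
Line 1: ['time', 'memory', 'sound'] (min_width=17, slack=0)
Line 2: ['give', 'small', 'run'] (min_width=14, slack=3)
Line 3: ['dirty', 'robot', 'black'] (min_width=17, slack=0)
Line 4: ['fox', 'walk', 'old', 'run'] (min_width=16, slack=1)
Line 5: ['ant', 'with'] (min_width=8, slack=9)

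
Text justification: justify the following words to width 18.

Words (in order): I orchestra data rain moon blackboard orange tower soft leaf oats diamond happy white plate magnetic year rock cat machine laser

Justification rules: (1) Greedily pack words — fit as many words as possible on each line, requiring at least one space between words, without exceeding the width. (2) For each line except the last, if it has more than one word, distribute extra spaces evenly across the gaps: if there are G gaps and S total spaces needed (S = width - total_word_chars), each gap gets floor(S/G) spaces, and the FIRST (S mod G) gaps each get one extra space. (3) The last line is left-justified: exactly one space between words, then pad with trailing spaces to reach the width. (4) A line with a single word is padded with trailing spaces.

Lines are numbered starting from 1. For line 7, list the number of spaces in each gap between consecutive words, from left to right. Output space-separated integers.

Answer: 1 1

Derivation:
Line 1: ['I', 'orchestra', 'data'] (min_width=16, slack=2)
Line 2: ['rain', 'moon'] (min_width=9, slack=9)
Line 3: ['blackboard', 'orange'] (min_width=17, slack=1)
Line 4: ['tower', 'soft', 'leaf'] (min_width=15, slack=3)
Line 5: ['oats', 'diamond', 'happy'] (min_width=18, slack=0)
Line 6: ['white', 'plate'] (min_width=11, slack=7)
Line 7: ['magnetic', 'year', 'rock'] (min_width=18, slack=0)
Line 8: ['cat', 'machine', 'laser'] (min_width=17, slack=1)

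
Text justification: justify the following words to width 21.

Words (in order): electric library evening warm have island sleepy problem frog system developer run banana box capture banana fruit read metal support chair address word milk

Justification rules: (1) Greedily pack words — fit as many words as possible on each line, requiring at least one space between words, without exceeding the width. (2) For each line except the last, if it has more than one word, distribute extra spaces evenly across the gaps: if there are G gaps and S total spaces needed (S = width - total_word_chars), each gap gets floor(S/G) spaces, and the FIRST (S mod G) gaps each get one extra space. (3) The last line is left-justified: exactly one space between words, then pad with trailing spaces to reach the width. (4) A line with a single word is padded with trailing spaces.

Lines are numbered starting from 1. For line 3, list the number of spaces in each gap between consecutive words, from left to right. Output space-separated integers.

Line 1: ['electric', 'library'] (min_width=16, slack=5)
Line 2: ['evening', 'warm', 'have'] (min_width=17, slack=4)
Line 3: ['island', 'sleepy', 'problem'] (min_width=21, slack=0)
Line 4: ['frog', 'system', 'developer'] (min_width=21, slack=0)
Line 5: ['run', 'banana', 'box'] (min_width=14, slack=7)
Line 6: ['capture', 'banana', 'fruit'] (min_width=20, slack=1)
Line 7: ['read', 'metal', 'support'] (min_width=18, slack=3)
Line 8: ['chair', 'address', 'word'] (min_width=18, slack=3)
Line 9: ['milk'] (min_width=4, slack=17)

Answer: 1 1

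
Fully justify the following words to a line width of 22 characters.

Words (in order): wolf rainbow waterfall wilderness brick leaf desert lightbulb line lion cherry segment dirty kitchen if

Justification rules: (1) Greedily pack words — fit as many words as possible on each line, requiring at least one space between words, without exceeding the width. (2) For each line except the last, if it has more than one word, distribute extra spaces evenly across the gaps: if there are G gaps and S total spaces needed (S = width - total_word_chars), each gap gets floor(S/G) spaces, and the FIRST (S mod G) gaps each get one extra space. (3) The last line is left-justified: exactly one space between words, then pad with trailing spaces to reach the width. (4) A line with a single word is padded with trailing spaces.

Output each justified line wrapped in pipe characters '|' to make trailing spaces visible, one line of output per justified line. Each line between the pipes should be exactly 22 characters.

Line 1: ['wolf', 'rainbow', 'waterfall'] (min_width=22, slack=0)
Line 2: ['wilderness', 'brick', 'leaf'] (min_width=21, slack=1)
Line 3: ['desert', 'lightbulb', 'line'] (min_width=21, slack=1)
Line 4: ['lion', 'cherry', 'segment'] (min_width=19, slack=3)
Line 5: ['dirty', 'kitchen', 'if'] (min_width=16, slack=6)

Answer: |wolf rainbow waterfall|
|wilderness  brick leaf|
|desert  lightbulb line|
|lion   cherry  segment|
|dirty kitchen if      |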